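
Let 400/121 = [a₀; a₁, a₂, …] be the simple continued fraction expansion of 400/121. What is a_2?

3

⌊400/121⌋ = 3, remainder 37
⌊121/37⌋ = 3, remainder 10
⌊37/10⌋ = 3, remainder 7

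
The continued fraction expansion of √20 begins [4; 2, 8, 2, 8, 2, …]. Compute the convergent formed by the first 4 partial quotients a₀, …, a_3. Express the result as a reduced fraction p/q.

161/36

a_0 = 4: 4/1
a_1 = 2: 9/2
a_2 = 8: 76/17
a_3 = 2: 161/36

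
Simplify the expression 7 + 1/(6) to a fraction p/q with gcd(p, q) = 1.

a_0 = 7: 7/1
a_1 = 6: 43/6

43/6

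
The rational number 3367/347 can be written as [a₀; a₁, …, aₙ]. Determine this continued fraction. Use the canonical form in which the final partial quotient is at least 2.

[9; 1, 2, 2, 1, 2, 2, 5]

3367 = 9·347 + 244, so a_0 = 9
347 = 1·244 + 103, so a_1 = 1
244 = 2·103 + 38, so a_2 = 2
103 = 2·38 + 27, so a_3 = 2
38 = 1·27 + 11, so a_4 = 1
27 = 2·11 + 5, so a_5 = 2
11 = 2·5 + 1, so a_6 = 2
5 = 5·1 + 0, so a_7 = 5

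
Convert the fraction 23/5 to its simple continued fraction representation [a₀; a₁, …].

Apply division with remainder until the remainder is 0:
⌊23/5⌋ = 4, remainder 3
⌊5/3⌋ = 1, remainder 2
⌊3/2⌋ = 1, remainder 1
⌊2/1⌋ = 2, remainder 0

[4; 1, 1, 2]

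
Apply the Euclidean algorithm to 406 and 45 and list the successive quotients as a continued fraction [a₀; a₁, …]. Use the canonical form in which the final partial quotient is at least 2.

406 = 9·45 + 1, so a_0 = 9
45 = 45·1 + 0, so a_1 = 45

[9; 45]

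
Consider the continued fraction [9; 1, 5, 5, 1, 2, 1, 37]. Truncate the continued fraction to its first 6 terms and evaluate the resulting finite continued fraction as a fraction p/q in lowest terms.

1033/105

Start with 2.
1 + 1/(2/1) = 1 + 1/2 = 3/2
5 + 1/(3/2) = 5 + 2/3 = 17/3
5 + 1/(17/3) = 5 + 3/17 = 88/17
1 + 1/(88/17) = 1 + 17/88 = 105/88
9 + 1/(105/88) = 9 + 88/105 = 1033/105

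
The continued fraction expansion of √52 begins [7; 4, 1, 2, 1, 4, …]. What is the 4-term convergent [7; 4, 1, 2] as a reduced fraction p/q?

101/14

Starting at the tail and folding back:
Start with 2.
1 + 1/(2/1) = 1 + 1/2 = 3/2
4 + 1/(3/2) = 4 + 2/3 = 14/3
7 + 1/(14/3) = 7 + 3/14 = 101/14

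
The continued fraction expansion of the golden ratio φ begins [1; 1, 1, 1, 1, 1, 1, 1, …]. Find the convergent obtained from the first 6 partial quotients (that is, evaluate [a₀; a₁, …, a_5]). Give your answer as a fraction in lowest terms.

a_0 = 1: 1/1
a_1 = 1: 2/1
a_2 = 1: 3/2
a_3 = 1: 5/3
a_4 = 1: 8/5
a_5 = 1: 13/8

13/8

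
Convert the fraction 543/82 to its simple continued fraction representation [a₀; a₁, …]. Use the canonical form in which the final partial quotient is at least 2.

Repeatedly divide and take the remainder:
543 ÷ 82 → quotient 6, remainder 51
82 ÷ 51 → quotient 1, remainder 31
51 ÷ 31 → quotient 1, remainder 20
31 ÷ 20 → quotient 1, remainder 11
20 ÷ 11 → quotient 1, remainder 9
11 ÷ 9 → quotient 1, remainder 2
9 ÷ 2 → quotient 4, remainder 1
2 ÷ 1 → quotient 2, remainder 0

[6; 1, 1, 1, 1, 1, 4, 2]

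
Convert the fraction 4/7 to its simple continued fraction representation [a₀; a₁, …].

Run the Euclidean algorithm, recording each quotient:
4 = 0·7 + 4, so a_0 = 0
7 = 1·4 + 3, so a_1 = 1
4 = 1·3 + 1, so a_2 = 1
3 = 3·1 + 0, so a_3 = 3

[0; 1, 1, 3]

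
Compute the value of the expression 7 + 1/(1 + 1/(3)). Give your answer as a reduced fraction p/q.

Start with 3.
1 + 1/(3/1) = 1 + 1/3 = 4/3
7 + 1/(4/3) = 7 + 3/4 = 31/4

31/4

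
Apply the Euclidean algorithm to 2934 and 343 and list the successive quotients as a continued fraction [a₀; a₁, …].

[8; 1, 1, 4, 7, 2, 2]

2934 ÷ 343 → quotient 8, remainder 190
343 ÷ 190 → quotient 1, remainder 153
190 ÷ 153 → quotient 1, remainder 37
153 ÷ 37 → quotient 4, remainder 5
37 ÷ 5 → quotient 7, remainder 2
5 ÷ 2 → quotient 2, remainder 1
2 ÷ 1 → quotient 2, remainder 0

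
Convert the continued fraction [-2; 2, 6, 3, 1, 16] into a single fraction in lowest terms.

-1391/905

a_0 = -2: -2/1
a_1 = 2: -3/2
a_2 = 6: -20/13
a_3 = 3: -63/41
a_4 = 1: -83/54
a_5 = 16: -1391/905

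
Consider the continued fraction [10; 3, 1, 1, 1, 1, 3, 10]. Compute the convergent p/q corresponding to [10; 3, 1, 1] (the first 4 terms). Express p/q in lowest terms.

72/7

Compute successive convergents:
a_0 = 10: 10/1
a_1 = 3: 31/3
a_2 = 1: 41/4
a_3 = 1: 72/7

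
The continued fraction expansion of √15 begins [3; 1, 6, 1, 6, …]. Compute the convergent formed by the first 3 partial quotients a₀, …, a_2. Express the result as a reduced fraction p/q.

27/7

Work from the innermost term outward:
Start with 6.
1 + 1/(6/1) = 1 + 1/6 = 7/6
3 + 1/(7/6) = 3 + 6/7 = 27/7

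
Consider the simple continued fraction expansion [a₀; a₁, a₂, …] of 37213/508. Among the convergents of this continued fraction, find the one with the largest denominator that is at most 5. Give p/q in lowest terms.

293/4

List convergents until the denominator exceeds the bound:
a_0 = 73: 73/1  (≤ bound)
a_1 = 3: 220/3  (≤ bound)
a_2 = 1: 293/4  (≤ bound)
a_3 = 15: 4615/63  (> 5, stop)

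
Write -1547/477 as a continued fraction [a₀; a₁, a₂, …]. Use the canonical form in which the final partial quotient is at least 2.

[-4; 1, 3, 8, 1, 12]

-1547 ÷ 477 → quotient -4, remainder 361
477 ÷ 361 → quotient 1, remainder 116
361 ÷ 116 → quotient 3, remainder 13
116 ÷ 13 → quotient 8, remainder 12
13 ÷ 12 → quotient 1, remainder 1
12 ÷ 1 → quotient 12, remainder 0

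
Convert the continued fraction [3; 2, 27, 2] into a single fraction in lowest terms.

391/112

Starting at the tail and folding back:
Start with 2.
27 + 1/(2/1) = 27 + 1/2 = 55/2
2 + 1/(55/2) = 2 + 2/55 = 112/55
3 + 1/(112/55) = 3 + 55/112 = 391/112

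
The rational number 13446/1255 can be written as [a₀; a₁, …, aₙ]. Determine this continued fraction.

[10; 1, 2, 2, 59, 3]

13446 ÷ 1255 → quotient 10, remainder 896
1255 ÷ 896 → quotient 1, remainder 359
896 ÷ 359 → quotient 2, remainder 178
359 ÷ 178 → quotient 2, remainder 3
178 ÷ 3 → quotient 59, remainder 1
3 ÷ 1 → quotient 3, remainder 0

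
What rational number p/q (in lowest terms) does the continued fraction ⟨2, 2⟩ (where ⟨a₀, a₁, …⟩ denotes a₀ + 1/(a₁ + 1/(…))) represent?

5/2

Start with 2.
2 + 1/(2/1) = 2 + 1/2 = 5/2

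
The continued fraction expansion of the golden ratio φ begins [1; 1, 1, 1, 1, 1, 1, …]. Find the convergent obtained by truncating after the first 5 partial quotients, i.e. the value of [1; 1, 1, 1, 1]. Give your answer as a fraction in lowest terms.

Build up convergents one term at a time:
a_0 = 1: 1/1
a_1 = 1: 2/1
a_2 = 1: 3/2
a_3 = 1: 5/3
a_4 = 1: 8/5

8/5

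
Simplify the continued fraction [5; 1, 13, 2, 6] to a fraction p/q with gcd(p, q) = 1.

Starting at the tail and folding back:
Start with 6.
2 + 1/(6/1) = 2 + 1/6 = 13/6
13 + 1/(13/6) = 13 + 6/13 = 175/13
1 + 1/(175/13) = 1 + 13/175 = 188/175
5 + 1/(188/175) = 5 + 175/188 = 1115/188

1115/188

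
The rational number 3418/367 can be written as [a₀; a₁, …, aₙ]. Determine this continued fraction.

[9; 3, 5, 4, 2, 2]

⌊3418/367⌋ = 9, remainder 115
⌊367/115⌋ = 3, remainder 22
⌊115/22⌋ = 5, remainder 5
⌊22/5⌋ = 4, remainder 2
⌊5/2⌋ = 2, remainder 1
⌊2/1⌋ = 2, remainder 0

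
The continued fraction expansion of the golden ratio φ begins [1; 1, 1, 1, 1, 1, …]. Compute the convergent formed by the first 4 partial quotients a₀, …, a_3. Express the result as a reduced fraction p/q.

5/3

a_0 = 1: 1/1
a_1 = 1: 2/1
a_2 = 1: 3/2
a_3 = 1: 5/3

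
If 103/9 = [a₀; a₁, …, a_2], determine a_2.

103 ÷ 9 → quotient 11, remainder 4
9 ÷ 4 → quotient 2, remainder 1
4 ÷ 1 → quotient 4, remainder 0

4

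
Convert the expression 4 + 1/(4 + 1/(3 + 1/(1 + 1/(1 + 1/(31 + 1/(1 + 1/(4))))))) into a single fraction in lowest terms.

Build up convergents one term at a time:
a_0 = 4: 4/1
a_1 = 4: 17/4
a_2 = 3: 55/13
a_3 = 1: 72/17
a_4 = 1: 127/30
a_5 = 31: 4009/947
a_6 = 1: 4136/977
a_7 = 4: 20553/4855

20553/4855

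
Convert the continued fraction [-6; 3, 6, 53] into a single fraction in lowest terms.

-5741/1010

Compute successive convergents:
a_0 = -6: -6/1
a_1 = 3: -17/3
a_2 = 6: -108/19
a_3 = 53: -5741/1010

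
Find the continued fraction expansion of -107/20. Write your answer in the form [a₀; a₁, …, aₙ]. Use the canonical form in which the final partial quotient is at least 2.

⌊-107/20⌋ = -6, remainder 13
⌊20/13⌋ = 1, remainder 7
⌊13/7⌋ = 1, remainder 6
⌊7/6⌋ = 1, remainder 1
⌊6/1⌋ = 6, remainder 0

[-6; 1, 1, 1, 6]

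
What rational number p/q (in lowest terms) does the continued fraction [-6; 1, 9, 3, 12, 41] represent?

Start with 41.
12 + 1/(41/1) = 12 + 1/41 = 493/41
3 + 1/(493/41) = 3 + 41/493 = 1520/493
9 + 1/(1520/493) = 9 + 493/1520 = 14173/1520
1 + 1/(14173/1520) = 1 + 1520/14173 = 15693/14173
-6 + 1/(15693/14173) = -6 + 14173/15693 = -79985/15693

-79985/15693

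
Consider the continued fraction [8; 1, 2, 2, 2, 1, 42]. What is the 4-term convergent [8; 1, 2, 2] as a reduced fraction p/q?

61/7

Use the convergent recurrence hₖ = aₖ·hₖ₋₁ + hₖ₋₂ (and likewise for the denominators kₖ):
a_0 = 8: 8/1
a_1 = 1: 9/1
a_2 = 2: 26/3
a_3 = 2: 61/7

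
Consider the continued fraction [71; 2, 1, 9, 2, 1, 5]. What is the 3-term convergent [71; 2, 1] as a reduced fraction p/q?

214/3

Start with 1.
2 + 1/(1/1) = 2 + 1/1 = 3/1
71 + 1/(3/1) = 71 + 1/3 = 214/3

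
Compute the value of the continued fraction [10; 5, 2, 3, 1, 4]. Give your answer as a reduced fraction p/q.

2383/234

Starting at the tail and folding back:
Start with 4.
1 + 1/(4/1) = 1 + 1/4 = 5/4
3 + 1/(5/4) = 3 + 4/5 = 19/5
2 + 1/(19/5) = 2 + 5/19 = 43/19
5 + 1/(43/19) = 5 + 19/43 = 234/43
10 + 1/(234/43) = 10 + 43/234 = 2383/234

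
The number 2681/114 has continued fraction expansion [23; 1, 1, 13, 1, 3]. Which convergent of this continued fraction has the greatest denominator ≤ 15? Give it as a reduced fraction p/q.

47/2

a_0 = 23: 23/1  (≤ bound)
a_1 = 1: 24/1  (≤ bound)
a_2 = 1: 47/2  (≤ bound)
a_3 = 13: 635/27  (> 15, stop)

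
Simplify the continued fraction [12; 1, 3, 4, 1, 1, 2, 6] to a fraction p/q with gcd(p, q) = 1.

Starting at the tail and folding back:
Start with 6.
2 + 1/(6/1) = 2 + 1/6 = 13/6
1 + 1/(13/6) = 1 + 6/13 = 19/13
1 + 1/(19/13) = 1 + 13/19 = 32/19
4 + 1/(32/19) = 4 + 19/32 = 147/32
3 + 1/(147/32) = 3 + 32/147 = 473/147
1 + 1/(473/147) = 1 + 147/473 = 620/473
12 + 1/(620/473) = 12 + 473/620 = 7913/620

7913/620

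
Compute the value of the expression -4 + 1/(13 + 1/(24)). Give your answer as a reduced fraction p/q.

Starting at the tail and folding back:
Start with 24.
13 + 1/(24/1) = 13 + 1/24 = 313/24
-4 + 1/(313/24) = -4 + 24/313 = -1228/313

-1228/313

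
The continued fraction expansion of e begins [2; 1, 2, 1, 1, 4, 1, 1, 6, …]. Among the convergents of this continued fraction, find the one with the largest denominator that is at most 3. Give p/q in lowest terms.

a_0 = 2: 2/1  (≤ bound)
a_1 = 1: 3/1  (≤ bound)
a_2 = 2: 8/3  (≤ bound)
a_3 = 1: 11/4  (> 3, stop)

8/3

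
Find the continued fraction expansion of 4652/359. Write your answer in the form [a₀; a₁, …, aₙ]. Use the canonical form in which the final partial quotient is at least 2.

Repeatedly divide and take the remainder:
4652 ÷ 359 → quotient 12, remainder 344
359 ÷ 344 → quotient 1, remainder 15
344 ÷ 15 → quotient 22, remainder 14
15 ÷ 14 → quotient 1, remainder 1
14 ÷ 1 → quotient 14, remainder 0

[12; 1, 22, 1, 14]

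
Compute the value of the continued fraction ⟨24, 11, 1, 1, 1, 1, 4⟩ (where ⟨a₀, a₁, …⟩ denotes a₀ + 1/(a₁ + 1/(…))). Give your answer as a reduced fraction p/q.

6431/267

Compute successive convergents:
a_0 = 24: 24/1
a_1 = 11: 265/11
a_2 = 1: 289/12
a_3 = 1: 554/23
a_4 = 1: 843/35
a_5 = 1: 1397/58
a_6 = 4: 6431/267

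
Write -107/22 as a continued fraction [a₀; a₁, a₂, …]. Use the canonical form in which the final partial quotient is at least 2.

Run the Euclidean algorithm, recording each quotient:
-107 ÷ 22 → quotient -5, remainder 3
22 ÷ 3 → quotient 7, remainder 1
3 ÷ 1 → quotient 3, remainder 0

[-5; 7, 3]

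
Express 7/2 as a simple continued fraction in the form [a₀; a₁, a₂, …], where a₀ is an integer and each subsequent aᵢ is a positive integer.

7 = 3·2 + 1, so a_0 = 3
2 = 2·1 + 0, so a_1 = 2

[3; 2]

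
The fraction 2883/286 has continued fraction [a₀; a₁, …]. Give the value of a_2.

Repeatedly divide and take the remainder:
⌊2883/286⌋ = 10, remainder 23
⌊286/23⌋ = 12, remainder 10
⌊23/10⌋ = 2, remainder 3

2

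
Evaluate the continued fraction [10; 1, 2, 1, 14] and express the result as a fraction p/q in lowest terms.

634/59

Start with 14.
1 + 1/(14/1) = 1 + 1/14 = 15/14
2 + 1/(15/14) = 2 + 14/15 = 44/15
1 + 1/(44/15) = 1 + 15/44 = 59/44
10 + 1/(59/44) = 10 + 44/59 = 634/59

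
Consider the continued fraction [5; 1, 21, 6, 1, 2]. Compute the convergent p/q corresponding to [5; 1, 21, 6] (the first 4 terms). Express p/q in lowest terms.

a_0 = 5: 5/1
a_1 = 1: 6/1
a_2 = 21: 131/22
a_3 = 6: 792/133

792/133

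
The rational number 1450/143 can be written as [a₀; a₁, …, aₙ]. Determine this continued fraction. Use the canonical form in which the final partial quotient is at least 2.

Run the Euclidean algorithm, recording each quotient:
⌊1450/143⌋ = 10, remainder 20
⌊143/20⌋ = 7, remainder 3
⌊20/3⌋ = 6, remainder 2
⌊3/2⌋ = 1, remainder 1
⌊2/1⌋ = 2, remainder 0

[10; 7, 6, 1, 2]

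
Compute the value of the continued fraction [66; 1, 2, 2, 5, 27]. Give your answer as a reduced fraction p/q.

Work from the innermost term outward:
Start with 27.
5 + 1/(27/1) = 5 + 1/27 = 136/27
2 + 1/(136/27) = 2 + 27/136 = 299/136
2 + 1/(299/136) = 2 + 136/299 = 734/299
1 + 1/(734/299) = 1 + 299/734 = 1033/734
66 + 1/(1033/734) = 66 + 734/1033 = 68912/1033

68912/1033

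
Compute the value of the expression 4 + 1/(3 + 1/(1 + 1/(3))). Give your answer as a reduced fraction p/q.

64/15

Use the convergent recurrence hₖ = aₖ·hₖ₋₁ + hₖ₋₂ (and likewise for the denominators kₖ):
a_0 = 4: 4/1
a_1 = 3: 13/3
a_2 = 1: 17/4
a_3 = 3: 64/15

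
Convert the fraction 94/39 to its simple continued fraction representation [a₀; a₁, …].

[2; 2, 2, 3, 2]

94 ÷ 39 → quotient 2, remainder 16
39 ÷ 16 → quotient 2, remainder 7
16 ÷ 7 → quotient 2, remainder 2
7 ÷ 2 → quotient 3, remainder 1
2 ÷ 1 → quotient 2, remainder 0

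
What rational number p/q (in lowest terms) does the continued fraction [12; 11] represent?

133/11

Start with 11.
12 + 1/(11/1) = 12 + 1/11 = 133/11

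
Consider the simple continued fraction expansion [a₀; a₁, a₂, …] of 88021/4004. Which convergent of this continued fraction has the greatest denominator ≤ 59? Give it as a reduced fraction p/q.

a_0 = 21: 21/1  (≤ bound)
a_1 = 1: 22/1  (≤ bound)
a_2 = 58: 1297/59  (≤ bound)
a_3 = 1: 1319/60  (> 59, stop)

1297/59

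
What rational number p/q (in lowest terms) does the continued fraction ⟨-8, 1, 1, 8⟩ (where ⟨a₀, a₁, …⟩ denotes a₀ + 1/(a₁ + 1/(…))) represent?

a_0 = -8: -8/1
a_1 = 1: -7/1
a_2 = 1: -15/2
a_3 = 8: -127/17

-127/17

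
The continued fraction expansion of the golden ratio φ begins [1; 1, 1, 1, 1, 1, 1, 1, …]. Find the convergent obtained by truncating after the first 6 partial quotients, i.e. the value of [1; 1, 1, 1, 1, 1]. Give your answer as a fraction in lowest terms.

Build up convergents one term at a time:
a_0 = 1: 1/1
a_1 = 1: 2/1
a_2 = 1: 3/2
a_3 = 1: 5/3
a_4 = 1: 8/5
a_5 = 1: 13/8

13/8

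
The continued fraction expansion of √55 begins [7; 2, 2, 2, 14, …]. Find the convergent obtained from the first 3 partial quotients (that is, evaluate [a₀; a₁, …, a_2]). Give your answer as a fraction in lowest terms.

Build up convergents one term at a time:
a_0 = 7: 7/1
a_1 = 2: 15/2
a_2 = 2: 37/5

37/5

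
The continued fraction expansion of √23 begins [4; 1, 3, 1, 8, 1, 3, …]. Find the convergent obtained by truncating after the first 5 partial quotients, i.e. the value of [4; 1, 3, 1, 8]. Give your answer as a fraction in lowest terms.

Starting at the tail and folding back:
Start with 8.
1 + 1/(8/1) = 1 + 1/8 = 9/8
3 + 1/(9/8) = 3 + 8/9 = 35/9
1 + 1/(35/9) = 1 + 9/35 = 44/35
4 + 1/(44/35) = 4 + 35/44 = 211/44

211/44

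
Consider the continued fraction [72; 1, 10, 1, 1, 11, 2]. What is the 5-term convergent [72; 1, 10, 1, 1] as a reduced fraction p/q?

1677/23

Compute successive convergents:
a_0 = 72: 72/1
a_1 = 1: 73/1
a_2 = 10: 802/11
a_3 = 1: 875/12
a_4 = 1: 1677/23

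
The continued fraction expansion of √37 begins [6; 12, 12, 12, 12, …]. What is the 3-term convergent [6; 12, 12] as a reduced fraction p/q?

Compute successive convergents:
a_0 = 6: 6/1
a_1 = 12: 73/12
a_2 = 12: 882/145

882/145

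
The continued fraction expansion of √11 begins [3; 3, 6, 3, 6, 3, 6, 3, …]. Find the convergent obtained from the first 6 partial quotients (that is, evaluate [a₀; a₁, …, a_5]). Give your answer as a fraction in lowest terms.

Start with 3.
6 + 1/(3/1) = 6 + 1/3 = 19/3
3 + 1/(19/3) = 3 + 3/19 = 60/19
6 + 1/(60/19) = 6 + 19/60 = 379/60
3 + 1/(379/60) = 3 + 60/379 = 1197/379
3 + 1/(1197/379) = 3 + 379/1197 = 3970/1197

3970/1197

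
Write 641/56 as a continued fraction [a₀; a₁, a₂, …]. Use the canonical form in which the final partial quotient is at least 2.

Apply division with remainder until the remainder is 0:
641 = 11·56 + 25, so a_0 = 11
56 = 2·25 + 6, so a_1 = 2
25 = 4·6 + 1, so a_2 = 4
6 = 6·1 + 0, so a_3 = 6

[11; 2, 4, 6]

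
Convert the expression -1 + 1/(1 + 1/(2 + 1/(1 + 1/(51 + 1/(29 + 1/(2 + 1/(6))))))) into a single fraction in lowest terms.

Collapse the nested fraction from the inside out:
Start with 6.
2 + 1/(6/1) = 2 + 1/6 = 13/6
29 + 1/(13/6) = 29 + 6/13 = 383/13
51 + 1/(383/13) = 51 + 13/383 = 19546/383
1 + 1/(19546/383) = 1 + 383/19546 = 19929/19546
2 + 1/(19929/19546) = 2 + 19546/19929 = 59404/19929
1 + 1/(59404/19929) = 1 + 19929/59404 = 79333/59404
-1 + 1/(79333/59404) = -1 + 59404/79333 = -19929/79333

-19929/79333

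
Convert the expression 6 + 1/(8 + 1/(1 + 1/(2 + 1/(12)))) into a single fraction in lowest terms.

1963/321

Compute successive convergents:
a_0 = 6: 6/1
a_1 = 8: 49/8
a_2 = 1: 55/9
a_3 = 2: 159/26
a_4 = 12: 1963/321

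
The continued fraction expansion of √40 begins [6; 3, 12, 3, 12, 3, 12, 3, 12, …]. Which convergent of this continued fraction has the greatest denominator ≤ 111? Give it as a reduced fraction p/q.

a_0 = 6: 6/1  (≤ bound)
a_1 = 3: 19/3  (≤ bound)
a_2 = 12: 234/37  (≤ bound)
a_3 = 3: 721/114  (> 111, stop)

234/37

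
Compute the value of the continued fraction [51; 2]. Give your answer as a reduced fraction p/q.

a_0 = 51: 51/1
a_1 = 2: 103/2

103/2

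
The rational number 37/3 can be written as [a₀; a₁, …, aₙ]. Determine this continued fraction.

Repeatedly divide and take the remainder:
37 ÷ 3 → quotient 12, remainder 1
3 ÷ 1 → quotient 3, remainder 0

[12; 3]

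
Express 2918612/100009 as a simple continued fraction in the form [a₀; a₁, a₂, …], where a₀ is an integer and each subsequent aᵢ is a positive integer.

Repeatedly divide and take the remainder:
2918612 = 29·100009 + 18351, so a_0 = 29
100009 = 5·18351 + 8254, so a_1 = 5
18351 = 2·8254 + 1843, so a_2 = 2
8254 = 4·1843 + 882, so a_3 = 4
1843 = 2·882 + 79, so a_4 = 2
882 = 11·79 + 13, so a_5 = 11
79 = 6·13 + 1, so a_6 = 6
13 = 13·1 + 0, so a_7 = 13

[29; 5, 2, 4, 2, 11, 6, 13]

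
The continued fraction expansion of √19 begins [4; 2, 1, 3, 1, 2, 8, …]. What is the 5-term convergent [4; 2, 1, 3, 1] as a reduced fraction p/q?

61/14

Use the convergent recurrence hₖ = aₖ·hₖ₋₁ + hₖ₋₂ (and likewise for the denominators kₖ):
a_0 = 4: 4/1
a_1 = 2: 9/2
a_2 = 1: 13/3
a_3 = 3: 48/11
a_4 = 1: 61/14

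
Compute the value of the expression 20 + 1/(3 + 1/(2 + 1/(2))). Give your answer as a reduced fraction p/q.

345/17

a_0 = 20: 20/1
a_1 = 3: 61/3
a_2 = 2: 142/7
a_3 = 2: 345/17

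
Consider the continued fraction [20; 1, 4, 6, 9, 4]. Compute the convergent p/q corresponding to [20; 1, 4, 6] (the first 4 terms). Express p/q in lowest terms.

645/31

Start with 6.
4 + 1/(6/1) = 4 + 1/6 = 25/6
1 + 1/(25/6) = 1 + 6/25 = 31/25
20 + 1/(31/25) = 20 + 25/31 = 645/31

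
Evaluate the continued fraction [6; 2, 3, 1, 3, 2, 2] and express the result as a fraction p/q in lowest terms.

1211/188

Build up convergents one term at a time:
a_0 = 6: 6/1
a_1 = 2: 13/2
a_2 = 3: 45/7
a_3 = 1: 58/9
a_4 = 3: 219/34
a_5 = 2: 496/77
a_6 = 2: 1211/188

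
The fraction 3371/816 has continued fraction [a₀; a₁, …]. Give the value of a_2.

Run the Euclidean algorithm, recording each quotient:
3371 = 4·816 + 107, so a_0 = 4
816 = 7·107 + 67, so a_1 = 7
107 = 1·67 + 40, so a_2 = 1

1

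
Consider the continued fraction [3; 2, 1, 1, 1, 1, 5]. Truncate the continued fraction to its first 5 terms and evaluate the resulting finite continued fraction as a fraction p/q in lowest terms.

a_0 = 3: 3/1
a_1 = 2: 7/2
a_2 = 1: 10/3
a_3 = 1: 17/5
a_4 = 1: 27/8

27/8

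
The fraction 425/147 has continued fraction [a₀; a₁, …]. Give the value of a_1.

Run the Euclidean algorithm, recording each quotient:
425 ÷ 147 → quotient 2, remainder 131
147 ÷ 131 → quotient 1, remainder 16

1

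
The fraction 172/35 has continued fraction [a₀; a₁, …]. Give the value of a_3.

Run the Euclidean algorithm, recording each quotient:
172 ÷ 35 → quotient 4, remainder 32
35 ÷ 32 → quotient 1, remainder 3
32 ÷ 3 → quotient 10, remainder 2
3 ÷ 2 → quotient 1, remainder 1

1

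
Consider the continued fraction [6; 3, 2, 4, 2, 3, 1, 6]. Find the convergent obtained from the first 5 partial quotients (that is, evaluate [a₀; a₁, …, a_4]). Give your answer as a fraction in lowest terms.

Compute successive convergents:
a_0 = 6: 6/1
a_1 = 3: 19/3
a_2 = 2: 44/7
a_3 = 4: 195/31
a_4 = 2: 434/69

434/69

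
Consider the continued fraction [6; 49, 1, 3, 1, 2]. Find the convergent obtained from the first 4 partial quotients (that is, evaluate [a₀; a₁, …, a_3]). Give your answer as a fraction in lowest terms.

a_0 = 6: 6/1
a_1 = 49: 295/49
a_2 = 1: 301/50
a_3 = 3: 1198/199

1198/199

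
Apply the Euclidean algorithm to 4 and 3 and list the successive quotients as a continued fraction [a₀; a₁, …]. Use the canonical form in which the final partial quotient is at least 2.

4 = 1·3 + 1, so a_0 = 1
3 = 3·1 + 0, so a_1 = 3

[1; 3]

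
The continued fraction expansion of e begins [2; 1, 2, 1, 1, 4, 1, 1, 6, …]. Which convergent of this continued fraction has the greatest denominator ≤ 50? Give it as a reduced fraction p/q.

106/39

a_0 = 2: 2/1  (≤ bound)
a_1 = 1: 3/1  (≤ bound)
a_2 = 2: 8/3  (≤ bound)
a_3 = 1: 11/4  (≤ bound)
a_4 = 1: 19/7  (≤ bound)
a_5 = 4: 87/32  (≤ bound)
a_6 = 1: 106/39  (≤ bound)
a_7 = 1: 193/71  (> 50, stop)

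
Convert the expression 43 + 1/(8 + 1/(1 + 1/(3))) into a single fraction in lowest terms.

1509/35

Start with 3.
1 + 1/(3/1) = 1 + 1/3 = 4/3
8 + 1/(4/3) = 8 + 3/4 = 35/4
43 + 1/(35/4) = 43 + 4/35 = 1509/35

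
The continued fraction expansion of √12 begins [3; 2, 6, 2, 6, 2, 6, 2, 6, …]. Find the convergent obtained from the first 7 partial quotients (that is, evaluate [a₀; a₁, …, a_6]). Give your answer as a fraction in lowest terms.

Start with 6.
2 + 1/(6/1) = 2 + 1/6 = 13/6
6 + 1/(13/6) = 6 + 6/13 = 84/13
2 + 1/(84/13) = 2 + 13/84 = 181/84
6 + 1/(181/84) = 6 + 84/181 = 1170/181
2 + 1/(1170/181) = 2 + 181/1170 = 2521/1170
3 + 1/(2521/1170) = 3 + 1170/2521 = 8733/2521

8733/2521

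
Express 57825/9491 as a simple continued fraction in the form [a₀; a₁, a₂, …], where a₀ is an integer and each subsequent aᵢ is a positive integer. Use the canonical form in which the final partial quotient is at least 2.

Repeatedly divide and take the remainder:
57825 = 6·9491 + 879, so a_0 = 6
9491 = 10·879 + 701, so a_1 = 10
879 = 1·701 + 178, so a_2 = 1
701 = 3·178 + 167, so a_3 = 3
178 = 1·167 + 11, so a_4 = 1
167 = 15·11 + 2, so a_5 = 15
11 = 5·2 + 1, so a_6 = 5
2 = 2·1 + 0, so a_7 = 2

[6; 10, 1, 3, 1, 15, 5, 2]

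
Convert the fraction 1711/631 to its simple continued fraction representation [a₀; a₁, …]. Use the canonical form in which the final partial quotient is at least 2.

[2; 1, 2, 2, 7, 12]

Apply division with remainder until the remainder is 0:
⌊1711/631⌋ = 2, remainder 449
⌊631/449⌋ = 1, remainder 182
⌊449/182⌋ = 2, remainder 85
⌊182/85⌋ = 2, remainder 12
⌊85/12⌋ = 7, remainder 1
⌊12/1⌋ = 12, remainder 0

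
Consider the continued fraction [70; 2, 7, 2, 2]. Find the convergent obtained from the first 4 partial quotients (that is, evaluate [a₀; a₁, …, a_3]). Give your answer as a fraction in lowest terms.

Start with 2.
7 + 1/(2/1) = 7 + 1/2 = 15/2
2 + 1/(15/2) = 2 + 2/15 = 32/15
70 + 1/(32/15) = 70 + 15/32 = 2255/32

2255/32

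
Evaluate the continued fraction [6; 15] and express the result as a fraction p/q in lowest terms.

91/15

Compute successive convergents:
a_0 = 6: 6/1
a_1 = 15: 91/15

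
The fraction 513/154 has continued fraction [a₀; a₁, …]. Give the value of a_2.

51

Run the Euclidean algorithm, recording each quotient:
513 = 3·154 + 51, so a_0 = 3
154 = 3·51 + 1, so a_1 = 3
51 = 51·1 + 0, so a_2 = 51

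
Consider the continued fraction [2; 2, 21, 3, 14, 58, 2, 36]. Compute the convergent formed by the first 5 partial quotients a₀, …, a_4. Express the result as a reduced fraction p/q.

4671/1877

a_0 = 2: 2/1
a_1 = 2: 5/2
a_2 = 21: 107/43
a_3 = 3: 326/131
a_4 = 14: 4671/1877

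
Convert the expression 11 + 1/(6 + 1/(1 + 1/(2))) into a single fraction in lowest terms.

223/20

a_0 = 11: 11/1
a_1 = 6: 67/6
a_2 = 1: 78/7
a_3 = 2: 223/20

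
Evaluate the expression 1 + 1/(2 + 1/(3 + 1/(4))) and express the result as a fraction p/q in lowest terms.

a_0 = 1: 1/1
a_1 = 2: 3/2
a_2 = 3: 10/7
a_3 = 4: 43/30

43/30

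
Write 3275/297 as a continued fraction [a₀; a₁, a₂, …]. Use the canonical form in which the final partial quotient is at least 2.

[11; 37, 8]

⌊3275/297⌋ = 11, remainder 8
⌊297/8⌋ = 37, remainder 1
⌊8/1⌋ = 8, remainder 0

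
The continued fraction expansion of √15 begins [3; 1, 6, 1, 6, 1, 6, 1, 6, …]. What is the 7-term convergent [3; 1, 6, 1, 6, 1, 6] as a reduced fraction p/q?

1677/433

Compute successive convergents:
a_0 = 3: 3/1
a_1 = 1: 4/1
a_2 = 6: 27/7
a_3 = 1: 31/8
a_4 = 6: 213/55
a_5 = 1: 244/63
a_6 = 6: 1677/433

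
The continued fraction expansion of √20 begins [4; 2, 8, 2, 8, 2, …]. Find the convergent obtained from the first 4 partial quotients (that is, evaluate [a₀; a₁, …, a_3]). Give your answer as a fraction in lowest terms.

161/36

Start with 2.
8 + 1/(2/1) = 8 + 1/2 = 17/2
2 + 1/(17/2) = 2 + 2/17 = 36/17
4 + 1/(36/17) = 4 + 17/36 = 161/36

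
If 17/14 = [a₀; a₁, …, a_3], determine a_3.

2

Apply division with remainder until the remainder is 0:
17 ÷ 14 → quotient 1, remainder 3
14 ÷ 3 → quotient 4, remainder 2
3 ÷ 2 → quotient 1, remainder 1
2 ÷ 1 → quotient 2, remainder 0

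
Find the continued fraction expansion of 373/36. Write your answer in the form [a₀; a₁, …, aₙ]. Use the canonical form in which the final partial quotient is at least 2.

373 ÷ 36 → quotient 10, remainder 13
36 ÷ 13 → quotient 2, remainder 10
13 ÷ 10 → quotient 1, remainder 3
10 ÷ 3 → quotient 3, remainder 1
3 ÷ 1 → quotient 3, remainder 0

[10; 2, 1, 3, 3]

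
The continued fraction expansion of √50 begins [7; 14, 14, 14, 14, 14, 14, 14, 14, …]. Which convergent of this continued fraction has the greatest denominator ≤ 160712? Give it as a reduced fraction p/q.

275807/39005

List convergents until the denominator exceeds the bound:
a_0 = 7: 7/1  (≤ bound)
a_1 = 14: 99/14  (≤ bound)
a_2 = 14: 1393/197  (≤ bound)
a_3 = 14: 19601/2772  (≤ bound)
a_4 = 14: 275807/39005  (≤ bound)
a_5 = 14: 3880899/548842  (> 160712, stop)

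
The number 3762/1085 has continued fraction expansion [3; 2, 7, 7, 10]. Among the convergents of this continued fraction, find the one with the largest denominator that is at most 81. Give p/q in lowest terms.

52/15

List convergents until the denominator exceeds the bound:
a_0 = 3: 3/1  (≤ bound)
a_1 = 2: 7/2  (≤ bound)
a_2 = 7: 52/15  (≤ bound)
a_3 = 7: 371/107  (> 81, stop)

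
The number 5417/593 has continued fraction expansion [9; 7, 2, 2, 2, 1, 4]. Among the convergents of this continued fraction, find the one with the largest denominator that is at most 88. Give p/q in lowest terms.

List convergents until the denominator exceeds the bound:
a_0 = 9: 9/1  (≤ bound)
a_1 = 7: 64/7  (≤ bound)
a_2 = 2: 137/15  (≤ bound)
a_3 = 2: 338/37  (≤ bound)
a_4 = 2: 813/89  (> 88, stop)

338/37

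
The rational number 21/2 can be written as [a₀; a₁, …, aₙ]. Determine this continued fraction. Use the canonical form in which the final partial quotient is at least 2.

[10; 2]

Apply division with remainder until the remainder is 0:
21 = 10·2 + 1, so a_0 = 10
2 = 2·1 + 0, so a_1 = 2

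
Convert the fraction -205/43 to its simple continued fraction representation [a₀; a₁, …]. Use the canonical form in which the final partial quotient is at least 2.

-205 ÷ 43 → quotient -5, remainder 10
43 ÷ 10 → quotient 4, remainder 3
10 ÷ 3 → quotient 3, remainder 1
3 ÷ 1 → quotient 3, remainder 0

[-5; 4, 3, 3]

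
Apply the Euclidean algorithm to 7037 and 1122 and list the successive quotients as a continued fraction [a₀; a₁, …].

Apply division with remainder until the remainder is 0:
7037 = 6·1122 + 305, so a_0 = 6
1122 = 3·305 + 207, so a_1 = 3
305 = 1·207 + 98, so a_2 = 1
207 = 2·98 + 11, so a_3 = 2
98 = 8·11 + 10, so a_4 = 8
11 = 1·10 + 1, so a_5 = 1
10 = 10·1 + 0, so a_6 = 10

[6; 3, 1, 2, 8, 1, 10]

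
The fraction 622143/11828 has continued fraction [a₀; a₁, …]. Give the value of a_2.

⌊622143/11828⌋ = 52, remainder 7087
⌊11828/7087⌋ = 1, remainder 4741
⌊7087/4741⌋ = 1, remainder 2346

1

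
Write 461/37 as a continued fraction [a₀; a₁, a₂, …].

Repeatedly divide and take the remainder:
461 ÷ 37 → quotient 12, remainder 17
37 ÷ 17 → quotient 2, remainder 3
17 ÷ 3 → quotient 5, remainder 2
3 ÷ 2 → quotient 1, remainder 1
2 ÷ 1 → quotient 2, remainder 0

[12; 2, 5, 1, 2]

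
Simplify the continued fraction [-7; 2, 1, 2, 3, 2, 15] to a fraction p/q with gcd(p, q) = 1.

Start with 15.
2 + 1/(15/1) = 2 + 1/15 = 31/15
3 + 1/(31/15) = 3 + 15/31 = 108/31
2 + 1/(108/31) = 2 + 31/108 = 247/108
1 + 1/(247/108) = 1 + 108/247 = 355/247
2 + 1/(355/247) = 2 + 247/355 = 957/355
-7 + 1/(957/355) = -7 + 355/957 = -6344/957

-6344/957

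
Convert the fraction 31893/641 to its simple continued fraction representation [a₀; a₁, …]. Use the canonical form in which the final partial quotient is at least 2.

Repeatedly divide and take the remainder:
31893 = 49·641 + 484, so a_0 = 49
641 = 1·484 + 157, so a_1 = 1
484 = 3·157 + 13, so a_2 = 3
157 = 12·13 + 1, so a_3 = 12
13 = 13·1 + 0, so a_4 = 13

[49; 1, 3, 12, 13]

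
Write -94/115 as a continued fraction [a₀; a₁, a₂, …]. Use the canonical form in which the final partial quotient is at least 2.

-94 ÷ 115 → quotient -1, remainder 21
115 ÷ 21 → quotient 5, remainder 10
21 ÷ 10 → quotient 2, remainder 1
10 ÷ 1 → quotient 10, remainder 0

[-1; 5, 2, 10]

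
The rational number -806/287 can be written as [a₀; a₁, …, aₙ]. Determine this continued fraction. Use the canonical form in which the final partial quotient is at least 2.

Run the Euclidean algorithm, recording each quotient:
-806 = -3·287 + 55, so a_0 = -3
287 = 5·55 + 12, so a_1 = 5
55 = 4·12 + 7, so a_2 = 4
12 = 1·7 + 5, so a_3 = 1
7 = 1·5 + 2, so a_4 = 1
5 = 2·2 + 1, so a_5 = 2
2 = 2·1 + 0, so a_6 = 2

[-3; 5, 4, 1, 1, 2, 2]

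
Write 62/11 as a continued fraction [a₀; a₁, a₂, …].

[5; 1, 1, 1, 3]

62 ÷ 11 → quotient 5, remainder 7
11 ÷ 7 → quotient 1, remainder 4
7 ÷ 4 → quotient 1, remainder 3
4 ÷ 3 → quotient 1, remainder 1
3 ÷ 1 → quotient 3, remainder 0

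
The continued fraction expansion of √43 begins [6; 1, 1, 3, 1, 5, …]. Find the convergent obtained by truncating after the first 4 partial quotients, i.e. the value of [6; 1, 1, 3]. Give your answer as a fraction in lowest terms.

46/7

a_0 = 6: 6/1
a_1 = 1: 7/1
a_2 = 1: 13/2
a_3 = 3: 46/7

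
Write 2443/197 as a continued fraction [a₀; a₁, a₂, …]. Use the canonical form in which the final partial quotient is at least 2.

⌊2443/197⌋ = 12, remainder 79
⌊197/79⌋ = 2, remainder 39
⌊79/39⌋ = 2, remainder 1
⌊39/1⌋ = 39, remainder 0

[12; 2, 2, 39]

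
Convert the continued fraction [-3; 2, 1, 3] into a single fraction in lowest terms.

Compute successive convergents:
a_0 = -3: -3/1
a_1 = 2: -5/2
a_2 = 1: -8/3
a_3 = 3: -29/11

-29/11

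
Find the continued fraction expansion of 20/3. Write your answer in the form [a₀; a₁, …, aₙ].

20 = 6·3 + 2, so a_0 = 6
3 = 1·2 + 1, so a_1 = 1
2 = 2·1 + 0, so a_2 = 2

[6; 1, 2]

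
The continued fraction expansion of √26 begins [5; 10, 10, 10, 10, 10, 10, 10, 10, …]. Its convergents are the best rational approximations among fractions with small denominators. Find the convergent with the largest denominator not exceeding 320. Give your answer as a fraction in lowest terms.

515/101

List convergents until the denominator exceeds the bound:
a_0 = 5: 5/1  (≤ bound)
a_1 = 10: 51/10  (≤ bound)
a_2 = 10: 515/101  (≤ bound)
a_3 = 10: 5201/1020  (> 320, stop)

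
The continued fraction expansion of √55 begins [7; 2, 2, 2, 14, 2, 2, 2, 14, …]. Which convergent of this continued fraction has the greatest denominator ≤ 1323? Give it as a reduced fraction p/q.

a_0 = 7: 7/1  (≤ bound)
a_1 = 2: 15/2  (≤ bound)
a_2 = 2: 37/5  (≤ bound)
a_3 = 2: 89/12  (≤ bound)
a_4 = 14: 1283/173  (≤ bound)
a_5 = 2: 2655/358  (≤ bound)
a_6 = 2: 6593/889  (≤ bound)
a_7 = 2: 15841/2136  (> 1323, stop)

6593/889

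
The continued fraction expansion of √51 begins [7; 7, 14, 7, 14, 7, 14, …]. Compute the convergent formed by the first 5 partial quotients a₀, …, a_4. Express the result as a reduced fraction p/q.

70693/9899

Start with 14.
7 + 1/(14/1) = 7 + 1/14 = 99/14
14 + 1/(99/14) = 14 + 14/99 = 1400/99
7 + 1/(1400/99) = 7 + 99/1400 = 9899/1400
7 + 1/(9899/1400) = 7 + 1400/9899 = 70693/9899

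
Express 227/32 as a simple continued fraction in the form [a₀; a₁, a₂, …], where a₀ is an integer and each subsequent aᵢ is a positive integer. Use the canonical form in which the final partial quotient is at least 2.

Apply division with remainder until the remainder is 0:
227 = 7·32 + 3, so a_0 = 7
32 = 10·3 + 2, so a_1 = 10
3 = 1·2 + 1, so a_2 = 1
2 = 2·1 + 0, so a_3 = 2

[7; 10, 1, 2]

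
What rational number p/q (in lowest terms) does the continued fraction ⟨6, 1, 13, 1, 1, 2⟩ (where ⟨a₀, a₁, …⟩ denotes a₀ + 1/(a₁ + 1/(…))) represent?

506/73

a_0 = 6: 6/1
a_1 = 1: 7/1
a_2 = 13: 97/14
a_3 = 1: 104/15
a_4 = 1: 201/29
a_5 = 2: 506/73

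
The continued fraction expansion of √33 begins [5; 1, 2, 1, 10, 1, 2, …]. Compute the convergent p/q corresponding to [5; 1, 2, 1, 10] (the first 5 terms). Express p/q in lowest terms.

Collapse the nested fraction from the inside out:
Start with 10.
1 + 1/(10/1) = 1 + 1/10 = 11/10
2 + 1/(11/10) = 2 + 10/11 = 32/11
1 + 1/(32/11) = 1 + 11/32 = 43/32
5 + 1/(43/32) = 5 + 32/43 = 247/43

247/43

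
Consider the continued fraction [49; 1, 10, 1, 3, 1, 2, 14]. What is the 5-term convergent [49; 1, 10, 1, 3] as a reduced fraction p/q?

a_0 = 49: 49/1
a_1 = 1: 50/1
a_2 = 10: 549/11
a_3 = 1: 599/12
a_4 = 3: 2346/47

2346/47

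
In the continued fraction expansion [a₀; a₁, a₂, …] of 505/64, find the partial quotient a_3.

⌊505/64⌋ = 7, remainder 57
⌊64/57⌋ = 1, remainder 7
⌊57/7⌋ = 8, remainder 1
⌊7/1⌋ = 7, remainder 0

7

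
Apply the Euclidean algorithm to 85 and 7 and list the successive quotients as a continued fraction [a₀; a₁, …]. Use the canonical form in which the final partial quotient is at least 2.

[12; 7]

85 ÷ 7 → quotient 12, remainder 1
7 ÷ 1 → quotient 7, remainder 0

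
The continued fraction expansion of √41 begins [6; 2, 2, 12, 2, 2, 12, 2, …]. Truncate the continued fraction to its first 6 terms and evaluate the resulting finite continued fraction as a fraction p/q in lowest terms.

Compute successive convergents:
a_0 = 6: 6/1
a_1 = 2: 13/2
a_2 = 2: 32/5
a_3 = 12: 397/62
a_4 = 2: 826/129
a_5 = 2: 2049/320

2049/320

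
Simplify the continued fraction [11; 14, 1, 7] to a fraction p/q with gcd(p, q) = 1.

Collapse the nested fraction from the inside out:
Start with 7.
1 + 1/(7/1) = 1 + 1/7 = 8/7
14 + 1/(8/7) = 14 + 7/8 = 119/8
11 + 1/(119/8) = 11 + 8/119 = 1317/119

1317/119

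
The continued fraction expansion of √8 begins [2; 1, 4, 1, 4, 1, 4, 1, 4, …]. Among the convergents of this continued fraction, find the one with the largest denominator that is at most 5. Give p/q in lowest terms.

14/5

a_0 = 2: 2/1  (≤ bound)
a_1 = 1: 3/1  (≤ bound)
a_2 = 4: 14/5  (≤ bound)
a_3 = 1: 17/6  (> 5, stop)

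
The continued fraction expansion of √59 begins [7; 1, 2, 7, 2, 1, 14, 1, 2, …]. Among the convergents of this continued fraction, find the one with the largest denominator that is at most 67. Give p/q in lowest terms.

361/47

a_0 = 7: 7/1  (≤ bound)
a_1 = 1: 8/1  (≤ bound)
a_2 = 2: 23/3  (≤ bound)
a_3 = 7: 169/22  (≤ bound)
a_4 = 2: 361/47  (≤ bound)
a_5 = 1: 530/69  (> 67, stop)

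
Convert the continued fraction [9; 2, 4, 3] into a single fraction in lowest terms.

Start with 3.
4 + 1/(3/1) = 4 + 1/3 = 13/3
2 + 1/(13/3) = 2 + 3/13 = 29/13
9 + 1/(29/13) = 9 + 13/29 = 274/29

274/29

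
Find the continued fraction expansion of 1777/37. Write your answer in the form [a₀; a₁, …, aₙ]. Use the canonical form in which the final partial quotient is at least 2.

[48; 37]

1777 ÷ 37 → quotient 48, remainder 1
37 ÷ 1 → quotient 37, remainder 0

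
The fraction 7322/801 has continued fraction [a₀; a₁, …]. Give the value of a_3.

⌊7322/801⌋ = 9, remainder 113
⌊801/113⌋ = 7, remainder 10
⌊113/10⌋ = 11, remainder 3
⌊10/3⌋ = 3, remainder 1

3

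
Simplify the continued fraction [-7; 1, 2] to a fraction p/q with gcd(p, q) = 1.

Start with 2.
1 + 1/(2/1) = 1 + 1/2 = 3/2
-7 + 1/(3/2) = -7 + 2/3 = -19/3

-19/3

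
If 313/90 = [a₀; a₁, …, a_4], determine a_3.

⌊313/90⌋ = 3, remainder 43
⌊90/43⌋ = 2, remainder 4
⌊43/4⌋ = 10, remainder 3
⌊4/3⌋ = 1, remainder 1

1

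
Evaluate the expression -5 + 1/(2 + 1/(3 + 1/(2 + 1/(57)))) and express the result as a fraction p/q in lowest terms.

-4193/919

Build up convergents one term at a time:
a_0 = -5: -5/1
a_1 = 2: -9/2
a_2 = 3: -32/7
a_3 = 2: -73/16
a_4 = 57: -4193/919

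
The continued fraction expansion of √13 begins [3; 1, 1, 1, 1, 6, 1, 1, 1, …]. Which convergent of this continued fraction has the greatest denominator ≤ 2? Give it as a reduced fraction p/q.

a_0 = 3: 3/1  (≤ bound)
a_1 = 1: 4/1  (≤ bound)
a_2 = 1: 7/2  (≤ bound)
a_3 = 1: 11/3  (> 2, stop)

7/2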